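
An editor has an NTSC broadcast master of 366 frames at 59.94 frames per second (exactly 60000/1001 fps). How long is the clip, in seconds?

6.1061 seconds

Running time = 366 / (60000/1001) = 6.1061 s.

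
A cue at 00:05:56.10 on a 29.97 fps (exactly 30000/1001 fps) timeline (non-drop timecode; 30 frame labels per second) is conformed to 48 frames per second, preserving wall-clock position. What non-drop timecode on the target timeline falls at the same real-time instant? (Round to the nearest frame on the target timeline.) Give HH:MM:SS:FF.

00:05:56:33

Source frame index: (0×3600 + 5×60 + 56) × 30 + 10 = 10690.
Real time: 10690 / (30000/1001) = 1070069/3000 s.
Target frame: (1070069/3000) × (48) = 2140138/125 ≈ 17121.104 → 17121.
At 48 labels/s: frame 17121 → 00:05:56:33.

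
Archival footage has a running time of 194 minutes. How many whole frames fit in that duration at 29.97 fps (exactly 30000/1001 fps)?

194 min = 11640 s.
Frames = 11640 × 30000/1001 = 349200000/1001 ≈ 348851.1489.
Complete frames: 348851.

348851 frames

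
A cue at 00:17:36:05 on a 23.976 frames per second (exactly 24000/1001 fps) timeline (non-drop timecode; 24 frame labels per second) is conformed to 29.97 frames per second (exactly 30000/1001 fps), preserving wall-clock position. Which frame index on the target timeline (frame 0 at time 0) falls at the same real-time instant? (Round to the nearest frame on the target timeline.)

frame 31686

Source frame index: (0×3600 + 17×60 + 36) × 24 + 5 = 25349.
Real time: 25349 / (24000/1001) = 25374349/24000 s.
Target frame: (25374349/24000) × (30000/1001) = 126745/4 ≈ 31686.250 → 31686.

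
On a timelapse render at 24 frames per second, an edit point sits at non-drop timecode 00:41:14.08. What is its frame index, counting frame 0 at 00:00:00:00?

59384

Total seconds to the label: (0 × 3600 + 41 × 60 + 14) = 2474.
Frame index = 2474 × 24 + 8 = 59384.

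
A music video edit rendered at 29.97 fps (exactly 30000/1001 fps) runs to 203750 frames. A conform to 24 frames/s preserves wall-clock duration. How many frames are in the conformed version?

163163 frames

Target frames = source frames × (target rate / source rate) = 203750 × (24)/(30000/1001) = 203750 × 1001/1250 = 163163.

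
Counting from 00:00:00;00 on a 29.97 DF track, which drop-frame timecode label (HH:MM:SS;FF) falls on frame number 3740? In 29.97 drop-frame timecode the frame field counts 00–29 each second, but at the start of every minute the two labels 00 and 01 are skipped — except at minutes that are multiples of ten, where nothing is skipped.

Each 10-minute DF block holds 10 × 60 × 30 − 9 × 2 = 17982 frames. 3740 ÷ 17982 → 0 full blocks, remainder 3740.
Within the partial block the first minute is 1800 frames and each further minute 1798, so 2 further minute boundaries passed. Total skipped labels = 18 × 0 + 2 × 2 = 4.
Non-drop label index = 3740 + 4 = 3744; at 30 labels/s that is 00:02:04:24, i.e. DF 00:02:04;24.

00:02:04;24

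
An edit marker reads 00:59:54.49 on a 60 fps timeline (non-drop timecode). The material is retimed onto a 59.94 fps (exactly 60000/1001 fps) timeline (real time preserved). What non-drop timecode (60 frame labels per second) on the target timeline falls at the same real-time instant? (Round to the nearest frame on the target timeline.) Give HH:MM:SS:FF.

Source frame index: (0×3600 + 59×60 + 54) × 60 + 49 = 215689.
Real time: 215689 / (60) = 215689/60 s.
Target frame: (215689/60) × (60000/1001) = 215689000/1001 ≈ 215473.526 → 215474.
At 60 labels/s: frame 215474 → 00:59:51:14.

00:59:51:14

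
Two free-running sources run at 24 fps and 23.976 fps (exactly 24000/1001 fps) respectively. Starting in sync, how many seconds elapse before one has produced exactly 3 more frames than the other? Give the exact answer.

125.125 seconds

The gap grows by |24000/1001 − 24| = 24/1001 frames per second.
Time for a 3-frame gap: 3 ÷ (24/1001) = 125.125 s.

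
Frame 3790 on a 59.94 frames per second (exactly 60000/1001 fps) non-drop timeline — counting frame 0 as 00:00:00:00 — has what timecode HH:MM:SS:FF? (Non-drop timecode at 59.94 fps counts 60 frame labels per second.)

00:01:03:10

3790 ÷ 60 = 63 full seconds, remainder 10 frames.
63 s = 0 h 1 min 3 s.
Timecode: 00:01:03:10.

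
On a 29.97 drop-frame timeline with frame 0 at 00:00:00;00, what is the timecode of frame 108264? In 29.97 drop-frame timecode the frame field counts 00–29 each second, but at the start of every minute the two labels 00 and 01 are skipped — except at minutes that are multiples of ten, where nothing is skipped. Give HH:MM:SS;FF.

01:00:12;12

Ten DF minutes hold 17982 frames, so frame 108264 lies in block 6 (frames 107892–125873) with 372 frames into that block.
The block's first minute is 1800 frames and the rest 1798 each; 372 frames reaches minute 0, so 6 × 18 + 0 × 2 = 108 labels have been skipped so far.
Adding those back, label number 108264 + 108 = 108372 at 30 labels/s is 3612 s + 12 f = 1 h 0 min 12 s frame 12, i.e. 01:00:12;12.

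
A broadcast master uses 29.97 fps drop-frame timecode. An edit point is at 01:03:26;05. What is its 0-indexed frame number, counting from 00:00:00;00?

Complete 10-minute blocks: 6, each 17982 frames → 107892.
Remaining 3 whole minutes in the current block: 1800 + 2 × 1798 = 5396 frames.
Within the current minute: 26 × 30 + 5 − 2 = 783 (labels ;00/;01 skipped at this minute). Total = 107892 + 5396 + 783 = 114071.

114071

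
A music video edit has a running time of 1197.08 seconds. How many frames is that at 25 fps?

29927 frames

Frames = 1197.08 × 25 = 29927.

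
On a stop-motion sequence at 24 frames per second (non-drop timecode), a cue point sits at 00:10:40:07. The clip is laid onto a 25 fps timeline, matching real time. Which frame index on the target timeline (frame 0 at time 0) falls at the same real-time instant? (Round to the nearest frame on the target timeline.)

Source frame index: (0×3600 + 10×60 + 40) × 24 + 7 = 15367.
Real time: 15367 / (24) = 15367/24 s.
Target frame: (15367/24) × (25) = 384175/24 ≈ 16007.292 → 16007.

frame 16007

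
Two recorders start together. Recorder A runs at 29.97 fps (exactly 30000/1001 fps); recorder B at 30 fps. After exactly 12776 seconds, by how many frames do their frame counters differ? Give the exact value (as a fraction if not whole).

383280/1001 frames

A emits 30000/1001 × 12776 = 383280000/1001 frames; B emits 30 × 12776 = 383280.
Difference = 383280/1001 frames (≈ 382.8971); B is ahead of A.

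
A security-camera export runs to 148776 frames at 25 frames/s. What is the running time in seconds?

Running time = 148776 / (25) = 5951.04 s.

5951.04 seconds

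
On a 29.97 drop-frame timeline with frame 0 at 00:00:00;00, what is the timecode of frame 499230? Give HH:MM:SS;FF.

Each 10-minute DF block holds 10 × 60 × 30 − 9 × 2 = 17982 frames. 499230 ÷ 17982 → 27 full blocks, remainder 13716.
Within the partial block the first minute is 1800 frames and each further minute 1798, so 7 further minute boundaries passed. Total skipped labels = 18 × 27 + 2 × 7 = 500.
Non-drop label index = 499230 + 500 = 499730; at 30 labels/s that is 04:37:37:20, i.e. DF 04:37:37;20.

04:37:37;20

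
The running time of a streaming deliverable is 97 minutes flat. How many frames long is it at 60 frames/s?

97 min = 5820 s.
Frames = 5820 × 60 = 349200.

349200 frames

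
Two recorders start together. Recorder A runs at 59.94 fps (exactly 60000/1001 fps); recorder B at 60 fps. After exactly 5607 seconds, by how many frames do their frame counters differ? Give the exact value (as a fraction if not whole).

A emits 60000/1001 × 5607 = 48060000/143 frames; B emits 60 × 5607 = 336420.
Difference = 48060/143 frames (≈ 336.0839); B is ahead of A.

48060/143 frames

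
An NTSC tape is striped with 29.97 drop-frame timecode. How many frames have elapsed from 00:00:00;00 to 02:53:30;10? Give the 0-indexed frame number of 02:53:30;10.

As if non-drop at 30 labels/s: (2 × 3600 + 53 × 60 + 30) × 30 + 10 = 312310.
Minute boundaries passed: 173; those not divisible by 10: 173 − 17 = 156; dropped labels = 2 × 156 = 312.
Actual frame index = 312310 − 312 = 311998.

311998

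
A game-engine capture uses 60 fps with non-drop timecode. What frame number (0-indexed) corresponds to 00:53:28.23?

192503

Total seconds to the label: (0 × 3600 + 53 × 60 + 28) = 3208.
Frame index = 3208 × 60 + 23 = 192503.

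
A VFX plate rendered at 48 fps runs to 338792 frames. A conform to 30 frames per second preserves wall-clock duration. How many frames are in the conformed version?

211745 frames

Target frames = source frames × (target rate / source rate) = 338792 × (30)/(48) = 338792 × 5/8 = 211745.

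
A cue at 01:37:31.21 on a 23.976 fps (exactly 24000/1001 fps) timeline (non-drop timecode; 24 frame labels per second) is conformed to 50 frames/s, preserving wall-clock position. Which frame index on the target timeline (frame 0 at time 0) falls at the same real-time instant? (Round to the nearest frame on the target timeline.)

frame 292886

Source frame index: (1×3600 + 37×60 + 31) × 24 + 21 = 140445.
Real time: 140445 / (24000/1001) = 9372363/1600 s.
Target frame: (9372363/1600) × (50) = 9372363/32 ≈ 292886.344 → 292886.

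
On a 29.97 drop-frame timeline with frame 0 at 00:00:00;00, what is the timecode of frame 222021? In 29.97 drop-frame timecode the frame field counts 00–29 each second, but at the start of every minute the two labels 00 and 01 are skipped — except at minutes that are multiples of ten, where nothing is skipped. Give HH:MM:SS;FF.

02:03:28;03

Ten DF minutes hold 17982 frames, so frame 222021 lies in block 12 (frames 215784–233765) with 6237 frames into that block.
The block's first minute is 1800 frames and the rest 1798 each; 6237 frames reaches minute 3, so 12 × 18 + 3 × 2 = 222 labels have been skipped so far.
Adding those back, label number 222021 + 222 = 222243 at 30 labels/s is 7408 s + 3 f = 2 h 3 min 28 s frame 3, i.e. 02:03:28;03.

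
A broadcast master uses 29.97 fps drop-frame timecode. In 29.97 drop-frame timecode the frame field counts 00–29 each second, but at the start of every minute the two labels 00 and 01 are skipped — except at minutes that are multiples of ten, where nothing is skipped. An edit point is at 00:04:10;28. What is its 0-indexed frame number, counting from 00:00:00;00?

As if non-drop at 30 labels/s: (0 × 3600 + 4 × 60 + 10) × 30 + 28 = 7528.
Minute boundaries passed: 4; those not divisible by 10: 4 − 0 = 4; dropped labels = 2 × 4 = 8.
Actual frame index = 7528 − 8 = 7520.

7520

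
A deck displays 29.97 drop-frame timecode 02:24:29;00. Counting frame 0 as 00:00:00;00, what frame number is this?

Complete 10-minute blocks: 14, each 17982 frames → 251748.
Remaining 4 whole minutes in the current block: 1800 + 3 × 1798 = 7194 frames.
Within the current minute: 29 × 30 + 0 − 2 = 868 (labels ;00/;01 skipped at this minute). Total = 251748 + 7194 + 868 = 259810.

259810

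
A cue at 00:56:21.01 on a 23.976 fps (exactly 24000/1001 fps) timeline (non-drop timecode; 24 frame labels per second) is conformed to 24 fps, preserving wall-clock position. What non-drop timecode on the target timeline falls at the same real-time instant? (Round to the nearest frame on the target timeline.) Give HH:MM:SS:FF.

Source frame index: (0×3600 + 56×60 + 21) × 24 + 1 = 81145.
Real time: 81145 / (24000/1001) = 16245229/4800 s.
Target frame: (16245229/4800) × (24) = 16245229/200 ≈ 81226.145 → 81226.
At 24 labels/s: frame 81226 → 00:56:24:10.

00:56:24:10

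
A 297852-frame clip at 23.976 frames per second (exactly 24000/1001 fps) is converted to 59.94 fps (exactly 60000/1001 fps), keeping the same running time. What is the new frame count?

744630 frames

Target frames = source frames × (target rate / source rate) = 297852 × (60000/1001)/(24000/1001) = 297852 × 5/2 = 744630.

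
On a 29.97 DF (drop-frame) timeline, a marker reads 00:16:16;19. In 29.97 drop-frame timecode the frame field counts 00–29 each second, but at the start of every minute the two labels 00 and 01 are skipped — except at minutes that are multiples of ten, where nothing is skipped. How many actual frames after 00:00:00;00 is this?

As if non-drop at 30 labels/s: (0 × 3600 + 16 × 60 + 16) × 30 + 19 = 29299.
Minute boundaries passed: 16; those not divisible by 10: 16 − 1 = 15; dropped labels = 2 × 15 = 30.
Actual frame index = 29299 − 30 = 29269.

29269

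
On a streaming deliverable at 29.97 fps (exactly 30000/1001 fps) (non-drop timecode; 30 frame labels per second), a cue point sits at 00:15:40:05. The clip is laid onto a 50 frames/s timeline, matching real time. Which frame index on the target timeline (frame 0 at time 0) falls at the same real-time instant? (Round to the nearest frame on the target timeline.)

Source frame index: (0×3600 + 15×60 + 40) × 30 + 5 = 28205.
Real time: 28205 / (30000/1001) = 5646641/6000 s.
Target frame: (5646641/6000) × (50) = 5646641/120 ≈ 47055.342 → 47055.

frame 47055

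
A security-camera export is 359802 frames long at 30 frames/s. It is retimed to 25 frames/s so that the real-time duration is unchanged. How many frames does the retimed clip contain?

299835 frames

Target frames = source frames × (target rate / source rate) = 359802 × (25)/(30) = 359802 × 5/6 = 299835.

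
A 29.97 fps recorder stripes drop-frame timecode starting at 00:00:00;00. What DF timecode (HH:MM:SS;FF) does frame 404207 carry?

Each 10-minute DF block holds 10 × 60 × 30 − 9 × 2 = 17982 frames. 404207 ÷ 17982 → 22 full blocks, remainder 8603.
Within the partial block the first minute is 1800 frames and each further minute 1798, so 4 further minute boundaries passed. Total skipped labels = 18 × 22 + 2 × 4 = 404.
Non-drop label index = 404207 + 404 = 404611; at 30 labels/s that is 03:44:47:01, i.e. DF 03:44:47;01.

03:44:47;01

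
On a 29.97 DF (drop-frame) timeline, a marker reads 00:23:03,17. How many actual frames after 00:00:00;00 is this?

As if non-drop at 30 labels/s: (0 × 3600 + 23 × 60 + 3) × 30 + 17 = 41507.
Minute boundaries passed: 23; those not divisible by 10: 23 − 2 = 21; dropped labels = 2 × 21 = 42.
Actual frame index = 41507 − 42 = 41465.

41465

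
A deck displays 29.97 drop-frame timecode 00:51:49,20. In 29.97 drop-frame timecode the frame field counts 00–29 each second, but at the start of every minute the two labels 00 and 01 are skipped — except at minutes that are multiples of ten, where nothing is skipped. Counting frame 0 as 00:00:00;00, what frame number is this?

Complete 10-minute blocks: 5, each 17982 frames → 89910.
Remaining 1 whole minute in the current block: 1800 + 0 × 1798 = 1800 frames.
Within the current minute: 49 × 30 + 20 − 2 = 1488 (labels ;00/;01 skipped at this minute). Total = 89910 + 1800 + 1488 = 93198.

93198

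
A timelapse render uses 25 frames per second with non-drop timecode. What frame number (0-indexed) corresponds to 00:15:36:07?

Total seconds to the label: (0 × 3600 + 15 × 60 + 36) = 936.
Frame index = 936 × 25 + 7 = 23407.

23407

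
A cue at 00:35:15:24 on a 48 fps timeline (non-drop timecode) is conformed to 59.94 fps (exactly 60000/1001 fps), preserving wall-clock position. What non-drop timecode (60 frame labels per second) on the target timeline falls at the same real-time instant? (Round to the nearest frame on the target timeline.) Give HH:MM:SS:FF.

Source frame index: (0×3600 + 35×60 + 15) × 48 + 24 = 101544.
Real time: 101544 / (48) = 4231/2 s.
Target frame: (4231/2) × (60000/1001) = 126930000/1001 ≈ 126803.197 → 126803.
At 60 labels/s: frame 126803 → 00:35:13:23.

00:35:13:23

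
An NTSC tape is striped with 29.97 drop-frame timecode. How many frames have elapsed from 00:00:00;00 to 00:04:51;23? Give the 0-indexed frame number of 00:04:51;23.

Complete 10-minute blocks: 0, each 17982 frames → 0.
Remaining 4 whole minutes in the current block: 1800 + 3 × 1798 = 7194 frames.
Within the current minute: 51 × 30 + 23 − 2 = 1551 (labels ;00/;01 skipped at this minute). Total = 0 + 7194 + 1551 = 8745.

8745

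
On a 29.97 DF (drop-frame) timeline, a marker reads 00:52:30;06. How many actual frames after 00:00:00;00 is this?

94412

Complete 10-minute blocks: 5, each 17982 frames → 89910.
Remaining 2 whole minutes in the current block: 1800 + 1 × 1798 = 3598 frames.
Within the current minute: 30 × 30 + 6 − 2 = 904 (labels ;00/;01 skipped at this minute). Total = 89910 + 3598 + 904 = 94412.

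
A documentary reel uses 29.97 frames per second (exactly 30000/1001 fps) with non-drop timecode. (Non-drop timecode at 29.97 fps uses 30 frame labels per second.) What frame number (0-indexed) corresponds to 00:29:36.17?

Total seconds to the label: (0 × 3600 + 29 × 60 + 36) = 1776.
Frame index = 1776 × 30 + 17 = 53297.

53297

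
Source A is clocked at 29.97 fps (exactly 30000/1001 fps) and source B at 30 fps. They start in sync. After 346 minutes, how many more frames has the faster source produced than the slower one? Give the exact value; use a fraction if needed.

622800/1001 frames

346 min = 20760 s.
A emits 30000/1001 × 20760 = 622800000/1001 frames; B emits 30 × 20760 = 622800.
Difference = 622800/1001 frames (≈ 622.1778); B is ahead of A.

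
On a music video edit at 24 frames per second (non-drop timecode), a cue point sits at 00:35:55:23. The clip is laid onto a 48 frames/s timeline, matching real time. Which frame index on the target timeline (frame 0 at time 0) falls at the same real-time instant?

Source frame index: (0×3600 + 35×60 + 55) × 24 + 23 = 51743.
Real time: 51743 / (24) = 51743/24 s.
Target frame: (51743/24) × (48) = 103486.

frame 103486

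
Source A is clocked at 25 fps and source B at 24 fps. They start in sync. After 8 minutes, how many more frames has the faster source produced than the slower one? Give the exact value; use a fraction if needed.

8 min = 480 s.
A emits 25 × 480 = 12000 frames; B emits 24 × 480 = 11520.
Difference = 480 frames; B is behind A.

480 frames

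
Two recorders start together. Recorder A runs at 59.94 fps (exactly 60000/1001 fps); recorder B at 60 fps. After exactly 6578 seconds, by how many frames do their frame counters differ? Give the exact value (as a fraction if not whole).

A emits 60000/1001 × 6578 = 2760000/7 frames; B emits 60 × 6578 = 394680.
Difference = 2760/7 frames (≈ 394.2857); B is ahead of A.

2760/7 frames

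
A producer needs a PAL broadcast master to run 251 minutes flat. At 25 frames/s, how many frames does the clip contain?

251 min = 15060 s.
Frames = 15060 × 25 = 376500.

376500 frames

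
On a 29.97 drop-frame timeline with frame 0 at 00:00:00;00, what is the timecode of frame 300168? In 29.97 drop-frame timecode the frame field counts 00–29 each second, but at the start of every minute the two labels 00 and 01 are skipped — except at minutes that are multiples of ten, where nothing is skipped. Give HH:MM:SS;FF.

Each 10-minute DF block holds 10 × 60 × 30 − 9 × 2 = 17982 frames. 300168 ÷ 17982 → 16 full blocks, remainder 12456.
Within the partial block the first minute is 1800 frames and each further minute 1798, so 6 further minute boundaries passed. Total skipped labels = 18 × 16 + 2 × 6 = 300.
Non-drop label index = 300168 + 300 = 300468; at 30 labels/s that is 02:46:55:18, i.e. DF 02:46:55;18.

02:46:55;18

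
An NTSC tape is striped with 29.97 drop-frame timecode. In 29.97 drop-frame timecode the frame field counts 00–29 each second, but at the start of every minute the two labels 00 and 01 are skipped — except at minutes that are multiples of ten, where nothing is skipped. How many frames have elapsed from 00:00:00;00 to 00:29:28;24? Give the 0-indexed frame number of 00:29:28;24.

As if non-drop at 30 labels/s: (0 × 3600 + 29 × 60 + 28) × 30 + 24 = 53064.
Minute boundaries passed: 29; those not divisible by 10: 29 − 2 = 27; dropped labels = 2 × 27 = 54.
Actual frame index = 53064 − 54 = 53010.

53010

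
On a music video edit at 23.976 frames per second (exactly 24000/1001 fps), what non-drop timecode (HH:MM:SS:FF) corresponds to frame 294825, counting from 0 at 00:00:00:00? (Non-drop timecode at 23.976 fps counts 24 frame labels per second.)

03:24:44:09

294825 ÷ 24 = 12284 full seconds, remainder 9 frames.
12284 s = 3 h 24 min 44 s.
Timecode: 03:24:44:09.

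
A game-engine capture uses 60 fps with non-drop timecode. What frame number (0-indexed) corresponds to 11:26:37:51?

frame 2471871

Total seconds to the label: (11 × 3600 + 26 × 60 + 37) = 41197.
Frame index = 41197 × 60 + 51 = 2471871.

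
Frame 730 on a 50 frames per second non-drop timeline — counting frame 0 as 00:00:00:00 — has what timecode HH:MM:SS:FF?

730 ÷ 50 = 14 full seconds, remainder 30 frames.
14 s = 0 h 0 min 14 s.
Timecode: 00:00:14:30.

00:00:14:30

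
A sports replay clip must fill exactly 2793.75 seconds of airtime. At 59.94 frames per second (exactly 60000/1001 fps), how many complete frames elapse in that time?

167457 frames

Frames = 2793.75 × 60000/1001 = 167625000/1001 ≈ 167457.5425.
Complete frames: 167457.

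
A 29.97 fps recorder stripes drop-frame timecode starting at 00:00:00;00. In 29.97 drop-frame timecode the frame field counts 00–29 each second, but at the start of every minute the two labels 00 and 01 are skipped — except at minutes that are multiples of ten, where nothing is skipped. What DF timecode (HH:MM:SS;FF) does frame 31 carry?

00:00:01;01

Ten DF minutes hold 17982 frames, so frame 31 lies in block 0 (frames 0–17981) with 31 frames into that block.
The block's first minute is 1800 frames and the rest 1798 each; 31 frames reaches minute 0, so 0 × 18 + 0 × 2 = 0 labels have been skipped so far.
Adding those back, label number 31 + 0 = 31 at 30 labels/s is 1 s + 1 f = 0 h 0 min 1 s frame 1, i.e. 00:00:01;01.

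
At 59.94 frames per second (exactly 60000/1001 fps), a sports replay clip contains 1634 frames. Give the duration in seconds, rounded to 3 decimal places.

Running time = 1634 × 1001/60000 = 817817/30000 s ≈ 27.261 s.

27.261 seconds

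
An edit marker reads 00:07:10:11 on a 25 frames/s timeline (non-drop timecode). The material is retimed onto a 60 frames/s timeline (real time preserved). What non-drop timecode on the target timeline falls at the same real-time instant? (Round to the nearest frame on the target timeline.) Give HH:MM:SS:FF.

Source frame index: (0×3600 + 7×60 + 10) × 25 + 11 = 10761.
Real time: 10761 / (25) = 10761/25 s.
Target frame: (10761/25) × (60) = 129132/5 ≈ 25826.400 → 25826.
At 60 labels/s: frame 25826 → 00:07:10:26.

00:07:10:26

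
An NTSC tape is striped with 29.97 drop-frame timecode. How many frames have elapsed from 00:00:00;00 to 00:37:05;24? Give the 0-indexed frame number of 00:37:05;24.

As if non-drop at 30 labels/s: (0 × 3600 + 37 × 60 + 5) × 30 + 24 = 66774.
Minute boundaries passed: 37; those not divisible by 10: 37 − 3 = 34; dropped labels = 2 × 34 = 68.
Actual frame index = 66774 − 68 = 66706.

66706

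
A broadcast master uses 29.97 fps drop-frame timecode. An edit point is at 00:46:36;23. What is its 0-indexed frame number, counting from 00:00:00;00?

83819

As if non-drop at 30 labels/s: (0 × 3600 + 46 × 60 + 36) × 30 + 23 = 83903.
Minute boundaries passed: 46; those not divisible by 10: 46 − 4 = 42; dropped labels = 2 × 42 = 84.
Actual frame index = 83903 − 84 = 83819.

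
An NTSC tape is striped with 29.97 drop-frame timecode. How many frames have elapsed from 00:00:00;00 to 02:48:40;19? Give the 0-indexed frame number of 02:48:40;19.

303315

As if non-drop at 30 labels/s: (2 × 3600 + 48 × 60 + 40) × 30 + 19 = 303619.
Minute boundaries passed: 168; those not divisible by 10: 168 − 16 = 152; dropped labels = 2 × 152 = 304.
Actual frame index = 303619 − 304 = 303315.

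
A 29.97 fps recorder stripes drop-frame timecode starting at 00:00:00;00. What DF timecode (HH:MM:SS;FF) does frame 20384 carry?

Ten DF minutes hold 17982 frames, so frame 20384 lies in block 1 (frames 17982–35963) with 2402 frames into that block.
The block's first minute is 1800 frames and the rest 1798 each; 2402 frames reaches minute 1, so 1 × 18 + 1 × 2 = 20 labels have been skipped so far.
Adding those back, label number 20384 + 20 = 20404 at 30 labels/s is 680 s + 4 f = 0 h 11 min 20 s frame 4, i.e. 00:11:20;04.

00:11:20;04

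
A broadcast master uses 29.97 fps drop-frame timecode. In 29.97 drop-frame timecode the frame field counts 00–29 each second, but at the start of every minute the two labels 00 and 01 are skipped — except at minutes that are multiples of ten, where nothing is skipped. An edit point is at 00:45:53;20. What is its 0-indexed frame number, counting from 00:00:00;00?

82528

As if non-drop at 30 labels/s: (0 × 3600 + 45 × 60 + 53) × 30 + 20 = 82610.
Minute boundaries passed: 45; those not divisible by 10: 45 − 4 = 41; dropped labels = 2 × 41 = 82.
Actual frame index = 82610 − 82 = 82528.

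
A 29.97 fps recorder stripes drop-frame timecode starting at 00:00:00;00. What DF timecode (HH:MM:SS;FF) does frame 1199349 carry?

11:06:58;09

Each 10-minute DF block holds 10 × 60 × 30 − 9 × 2 = 17982 frames. 1199349 ÷ 17982 → 66 full blocks, remainder 12537.
Within the partial block the first minute is 1800 frames and each further minute 1798, so 6 further minute boundaries passed. Total skipped labels = 18 × 66 + 2 × 6 = 1200.
Non-drop label index = 1199349 + 1200 = 1200549; at 30 labels/s that is 11:06:58:09, i.e. DF 11:06:58;09.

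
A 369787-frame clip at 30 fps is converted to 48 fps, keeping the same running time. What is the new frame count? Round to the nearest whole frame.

591659 frames

Frames at target rate = 369787 × (48) / (30) = 2958296/5 ≈ 591659.200.
Nearest whole frame: 591659.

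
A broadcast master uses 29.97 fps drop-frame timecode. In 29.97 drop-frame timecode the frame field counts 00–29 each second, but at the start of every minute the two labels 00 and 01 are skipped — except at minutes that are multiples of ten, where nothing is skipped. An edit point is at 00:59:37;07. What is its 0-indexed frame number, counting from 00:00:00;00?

107209

Complete 10-minute blocks: 5, each 17982 frames → 89910.
Remaining 9 whole minutes in the current block: 1800 + 8 × 1798 = 16184 frames.
Within the current minute: 37 × 30 + 7 − 2 = 1115 (labels ;00/;01 skipped at this minute). Total = 89910 + 16184 + 1115 = 107209.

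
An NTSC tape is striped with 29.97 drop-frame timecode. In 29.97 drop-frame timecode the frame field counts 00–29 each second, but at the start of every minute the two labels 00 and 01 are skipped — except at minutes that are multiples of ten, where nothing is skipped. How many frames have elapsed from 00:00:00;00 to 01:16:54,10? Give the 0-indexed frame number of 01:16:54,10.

138292

Complete 10-minute blocks: 7, each 17982 frames → 125874.
Remaining 6 whole minutes in the current block: 1800 + 5 × 1798 = 10790 frames.
Within the current minute: 54 × 30 + 10 − 2 = 1628 (labels ;00/;01 skipped at this minute). Total = 125874 + 10790 + 1628 = 138292.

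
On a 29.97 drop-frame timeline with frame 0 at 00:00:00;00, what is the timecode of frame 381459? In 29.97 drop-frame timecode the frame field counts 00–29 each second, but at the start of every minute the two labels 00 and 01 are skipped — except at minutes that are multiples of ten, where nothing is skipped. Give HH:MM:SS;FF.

Ten DF minutes hold 17982 frames, so frame 381459 lies in block 21 (frames 377622–395603) with 3837 frames into that block.
The block's first minute is 1800 frames and the rest 1798 each; 3837 frames reaches minute 2, so 21 × 18 + 2 × 2 = 382 labels have been skipped so far.
Adding those back, label number 381459 + 382 = 381841 at 30 labels/s is 12728 s + 1 f = 3 h 32 min 8 s frame 1, i.e. 03:32:08;01.

03:32:08;01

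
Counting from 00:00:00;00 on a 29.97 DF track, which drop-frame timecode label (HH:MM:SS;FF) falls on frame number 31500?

Each 10-minute DF block holds 10 × 60 × 30 − 9 × 2 = 17982 frames. 31500 ÷ 17982 → 1 full block, remainder 13518.
Within the partial block the first minute is 1800 frames and each further minute 1798, so 7 further minute boundaries passed. Total skipped labels = 18 × 1 + 2 × 7 = 32.
Non-drop label index = 31500 + 32 = 31532; at 30 labels/s that is 00:17:31:02, i.e. DF 00:17:31;02.

00:17:31;02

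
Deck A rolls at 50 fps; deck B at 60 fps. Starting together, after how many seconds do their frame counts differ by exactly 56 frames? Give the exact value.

5.6 seconds

The gap grows by |60 − 50| = 10 frames per second.
Time for a 56-frame gap: 56 ÷ (10) = 5.6 s.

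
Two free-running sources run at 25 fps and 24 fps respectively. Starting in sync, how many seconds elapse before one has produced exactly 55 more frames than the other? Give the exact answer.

55 seconds

The gap grows by |24 − 25| = 1 frame per second.
Time for a 55-frame gap: 55 ÷ (1) = 55 s.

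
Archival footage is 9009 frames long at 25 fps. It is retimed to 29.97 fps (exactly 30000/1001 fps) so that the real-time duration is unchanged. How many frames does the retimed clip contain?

Target frames = source frames × (target rate / source rate) = 9009 × (30000/1001)/(25) = 9009 × 1200/1001 = 10800.

10800 frames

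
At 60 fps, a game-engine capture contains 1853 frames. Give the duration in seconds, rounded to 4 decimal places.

Running time = 1853 × 1/60 = 1853/60 s ≈ 30.8833 s.

30.8833 seconds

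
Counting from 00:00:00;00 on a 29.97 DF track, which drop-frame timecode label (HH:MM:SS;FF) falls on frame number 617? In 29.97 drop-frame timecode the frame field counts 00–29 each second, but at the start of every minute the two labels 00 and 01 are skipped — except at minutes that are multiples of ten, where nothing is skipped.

00:00:20;17

Each 10-minute DF block holds 10 × 60 × 30 − 9 × 2 = 17982 frames. 617 ÷ 17982 → 0 full blocks, remainder 617.
Within the partial block the first minute is 1800 frames and each further minute 1798, so 0 further minute boundaries passed. Total skipped labels = 18 × 0 + 2 × 0 = 0.
Non-drop label index = 617 + 0 = 617; at 30 labels/s that is 00:00:20:17, i.e. DF 00:00:20;17.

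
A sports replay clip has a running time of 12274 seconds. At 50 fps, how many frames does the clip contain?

Frames = 12274 × 50 = 613700.

613700 frames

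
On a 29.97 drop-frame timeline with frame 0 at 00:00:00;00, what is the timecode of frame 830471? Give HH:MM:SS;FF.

Each 10-minute DF block holds 10 × 60 × 30 − 9 × 2 = 17982 frames. 830471 ÷ 17982 → 46 full blocks, remainder 3299.
Within the partial block the first minute is 1800 frames and each further minute 1798, so 1 further minute boundary passed. Total skipped labels = 18 × 46 + 2 × 1 = 830.
Non-drop label index = 830471 + 830 = 831301; at 30 labels/s that is 07:41:50:01, i.e. DF 07:41:50;01.

07:41:50;01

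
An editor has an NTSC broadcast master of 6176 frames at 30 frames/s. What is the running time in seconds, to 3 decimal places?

205.867 seconds

Running time = 6176 × 1/30 = 3088/15 s ≈ 205.867 s.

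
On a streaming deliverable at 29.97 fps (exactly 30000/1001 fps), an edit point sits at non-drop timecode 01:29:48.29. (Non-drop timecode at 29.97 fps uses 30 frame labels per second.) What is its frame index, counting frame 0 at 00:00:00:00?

frame 161669

Total seconds to the label: (1 × 3600 + 29 × 60 + 48) = 5388.
Frame index = 5388 × 30 + 29 = 161669.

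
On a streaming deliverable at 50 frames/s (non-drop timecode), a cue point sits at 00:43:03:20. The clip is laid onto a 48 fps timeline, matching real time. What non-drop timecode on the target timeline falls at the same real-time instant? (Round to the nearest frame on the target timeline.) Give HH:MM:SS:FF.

Source frame index: (0×3600 + 43×60 + 3) × 50 + 20 = 129170.
Real time: 129170 / (50) = 12917/5 s.
Target frame: (12917/5) × (48) = 620016/5 ≈ 124003.200 → 124003.
At 48 labels/s: frame 124003 → 00:43:03:19.

00:43:03:19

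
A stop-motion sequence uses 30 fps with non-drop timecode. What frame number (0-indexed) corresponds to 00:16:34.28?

frame 29848

Total seconds to the label: (0 × 3600 + 16 × 60 + 34) = 994.
Frame index = 994 × 30 + 28 = 29848.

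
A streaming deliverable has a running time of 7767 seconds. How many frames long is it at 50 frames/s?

Frames = 7767 × 50 = 388350.

388350 frames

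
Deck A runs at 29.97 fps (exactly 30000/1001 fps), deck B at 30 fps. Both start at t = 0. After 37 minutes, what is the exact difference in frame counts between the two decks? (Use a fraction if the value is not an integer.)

66600/1001 frames

37 min = 2220 s.
A emits 30000/1001 × 2220 = 66600000/1001 frames; B emits 30 × 2220 = 66600.
Difference = 66600/1001 frames (≈ 66.5335); B is ahead of A.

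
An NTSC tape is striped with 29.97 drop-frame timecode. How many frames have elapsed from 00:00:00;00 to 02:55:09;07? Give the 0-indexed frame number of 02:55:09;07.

As if non-drop at 30 labels/s: (2 × 3600 + 55 × 60 + 9) × 30 + 7 = 315277.
Minute boundaries passed: 175; those not divisible by 10: 175 − 17 = 158; dropped labels = 2 × 158 = 316.
Actual frame index = 315277 − 316 = 314961.

314961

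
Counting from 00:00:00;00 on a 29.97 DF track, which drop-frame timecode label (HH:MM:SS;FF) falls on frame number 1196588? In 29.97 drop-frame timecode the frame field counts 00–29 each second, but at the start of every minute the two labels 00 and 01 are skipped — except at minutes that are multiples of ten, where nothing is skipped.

11:05:26;06

Each 10-minute DF block holds 10 × 60 × 30 − 9 × 2 = 17982 frames. 1196588 ÷ 17982 → 66 full blocks, remainder 9776.
Within the partial block the first minute is 1800 frames and each further minute 1798, so 5 further minute boundaries passed. Total skipped labels = 18 × 66 + 2 × 5 = 1198.
Non-drop label index = 1196588 + 1198 = 1197786; at 30 labels/s that is 11:05:26:06, i.e. DF 11:05:26;06.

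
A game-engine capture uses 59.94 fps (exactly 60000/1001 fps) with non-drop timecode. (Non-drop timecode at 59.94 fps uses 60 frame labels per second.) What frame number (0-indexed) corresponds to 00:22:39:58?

frame 81598

Total seconds to the label: (0 × 3600 + 22 × 60 + 39) = 1359.
Frame index = 1359 × 60 + 58 = 81598.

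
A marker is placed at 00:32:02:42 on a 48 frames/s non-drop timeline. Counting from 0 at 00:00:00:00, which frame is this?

frame 92298

Total seconds to the label: (0 × 3600 + 32 × 60 + 2) = 1922.
Frame index = 1922 × 48 + 42 = 92298.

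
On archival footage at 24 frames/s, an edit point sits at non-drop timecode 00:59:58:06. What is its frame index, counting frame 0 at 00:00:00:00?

Total seconds to the label: (0 × 3600 + 59 × 60 + 58) = 3598.
Frame index = 3598 × 24 + 6 = 86358.

frame 86358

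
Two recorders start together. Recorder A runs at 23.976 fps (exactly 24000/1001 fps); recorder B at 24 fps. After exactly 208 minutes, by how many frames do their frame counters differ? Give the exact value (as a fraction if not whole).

208 min = 12480 s.
A emits 24000/1001 × 12480 = 23040000/77 frames; B emits 24 × 12480 = 299520.
Difference = 23040/77 frames (≈ 299.2208); B is ahead of A.

23040/77 frames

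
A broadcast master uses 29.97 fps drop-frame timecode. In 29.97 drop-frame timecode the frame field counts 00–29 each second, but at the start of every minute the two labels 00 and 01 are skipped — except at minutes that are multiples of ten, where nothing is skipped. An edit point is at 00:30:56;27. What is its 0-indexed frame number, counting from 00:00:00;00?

55653

As if non-drop at 30 labels/s: (0 × 3600 + 30 × 60 + 56) × 30 + 27 = 55707.
Minute boundaries passed: 30; those not divisible by 10: 30 − 3 = 27; dropped labels = 2 × 27 = 54.
Actual frame index = 55707 − 54 = 55653.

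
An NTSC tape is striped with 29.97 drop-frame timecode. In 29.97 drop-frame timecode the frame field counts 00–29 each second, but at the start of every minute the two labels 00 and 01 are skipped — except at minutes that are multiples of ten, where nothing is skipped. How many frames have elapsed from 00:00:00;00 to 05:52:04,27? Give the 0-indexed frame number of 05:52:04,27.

633113

Complete 10-minute blocks: 35, each 17982 frames → 629370.
Remaining 2 whole minutes in the current block: 1800 + 1 × 1798 = 3598 frames.
Within the current minute: 4 × 30 + 27 − 2 = 145 (labels ;00/;01 skipped at this minute). Total = 629370 + 3598 + 145 = 633113.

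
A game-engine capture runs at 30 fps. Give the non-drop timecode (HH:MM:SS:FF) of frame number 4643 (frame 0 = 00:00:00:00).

4643 ÷ 30 = 154 full seconds, remainder 23 frames.
154 s = 0 h 2 min 34 s.
Timecode: 00:02:34:23.

00:02:34:23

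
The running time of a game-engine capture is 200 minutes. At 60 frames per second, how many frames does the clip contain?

720000 frames

200 min = 12000 s.
Frames = 12000 × 60 = 720000.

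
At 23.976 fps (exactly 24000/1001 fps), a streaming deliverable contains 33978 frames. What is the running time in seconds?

Running time = 33978 / (24000/1001) = 1417.16575 s.

1417.16575 seconds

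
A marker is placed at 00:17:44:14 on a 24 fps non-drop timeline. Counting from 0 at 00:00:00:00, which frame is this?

frame 25550

Total seconds to the label: (0 × 3600 + 17 × 60 + 44) = 1064.
Frame index = 1064 × 24 + 14 = 25550.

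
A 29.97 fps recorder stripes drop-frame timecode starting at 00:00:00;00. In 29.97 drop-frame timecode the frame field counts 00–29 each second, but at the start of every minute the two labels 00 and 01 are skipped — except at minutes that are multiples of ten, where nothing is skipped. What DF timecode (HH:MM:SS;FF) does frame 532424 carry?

Each 10-minute DF block holds 10 × 60 × 30 − 9 × 2 = 17982 frames. 532424 ÷ 17982 → 29 full blocks, remainder 10946.
Within the partial block the first minute is 1800 frames and each further minute 1798, so 6 further minute boundaries passed. Total skipped labels = 18 × 29 + 2 × 6 = 534.
Non-drop label index = 532424 + 534 = 532958; at 30 labels/s that is 04:56:05:08, i.e. DF 04:56:05;08.

04:56:05;08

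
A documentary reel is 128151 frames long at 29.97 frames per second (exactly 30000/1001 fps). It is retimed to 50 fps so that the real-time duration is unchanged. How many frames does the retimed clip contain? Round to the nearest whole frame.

213799 frames

Frames at target rate = 128151 × (50) / (30000/1001) = 42759717/200 ≈ 213798.585.
Nearest whole frame: 213799.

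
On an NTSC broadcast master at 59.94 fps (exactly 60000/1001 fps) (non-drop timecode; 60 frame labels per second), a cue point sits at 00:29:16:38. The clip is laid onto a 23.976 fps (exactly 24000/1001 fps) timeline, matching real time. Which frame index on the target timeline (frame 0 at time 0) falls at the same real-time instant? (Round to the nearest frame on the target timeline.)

Source frame index: (0×3600 + 29×60 + 16) × 60 + 38 = 105398.
Real time: 105398 / (60000/1001) = 52751699/30000 s.
Target frame: (52751699/30000) × (24000/1001) = 210796/5 ≈ 42159.200 → 42159.

frame 42159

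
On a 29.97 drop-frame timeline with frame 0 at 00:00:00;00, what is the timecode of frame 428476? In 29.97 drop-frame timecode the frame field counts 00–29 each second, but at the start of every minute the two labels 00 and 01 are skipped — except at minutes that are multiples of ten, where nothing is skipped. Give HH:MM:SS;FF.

Ten DF minutes hold 17982 frames, so frame 428476 lies in block 23 (frames 413586–431567) with 14890 frames into that block.
The block's first minute is 1800 frames and the rest 1798 each; 14890 frames reaches minute 8, so 23 × 18 + 8 × 2 = 430 labels have been skipped so far.
Adding those back, label number 428476 + 430 = 428906 at 30 labels/s is 14296 s + 26 f = 3 h 58 min 16 s frame 26, i.e. 03:58:16;26.

03:58:16;26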